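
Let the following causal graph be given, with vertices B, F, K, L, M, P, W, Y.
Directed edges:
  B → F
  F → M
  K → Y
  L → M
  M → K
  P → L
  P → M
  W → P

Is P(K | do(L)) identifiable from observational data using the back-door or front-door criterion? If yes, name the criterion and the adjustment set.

P(K|do(L)): backdoor, adjust for {P}.

desc(L)\{L}={K,M,Y}; candidates ⊆ {B,F,P,W}.
size 0: {}; under {} L still reaches {K,M,P,W,Y} ∋ K.
{P}: L⊥K given {P} in G with L→· removed — back-door holds.
P(K|do(L)) = Σ_{P} P(K|L,P)·P(P).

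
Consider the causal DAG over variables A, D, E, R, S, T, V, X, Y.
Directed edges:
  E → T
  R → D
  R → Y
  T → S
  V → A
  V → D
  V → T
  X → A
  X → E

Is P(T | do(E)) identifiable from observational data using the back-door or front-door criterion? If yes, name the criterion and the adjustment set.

P(T|do(E)): backdoor, adjust for ∅.

desc(E)\{E}={S,T}; candidates ⊆ {A,D,R,V,X,Y}.
∅: E⊥T given ∅ in G with E→· removed — back-door holds.
P(T|do(E)) = P(T|E) — no adjustment needed.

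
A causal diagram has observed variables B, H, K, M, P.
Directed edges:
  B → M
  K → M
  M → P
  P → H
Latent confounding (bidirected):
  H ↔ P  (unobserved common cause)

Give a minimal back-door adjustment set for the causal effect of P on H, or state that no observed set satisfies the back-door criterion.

P→H: no observed back-door set.

desc(P)\{P}={H}; candidates ⊆ {B,K,M}.
P↔H: latent back-door arc(s) into P.
size 0: {}; under {} P still reaches {B,H,K,M} ∋ H.
size 1: {B}, {K}, {M}; under {B} P still reaches {H,K,M} ∋ H.
size 2: {B,K}, {B,M}, {K,M}; under {B,K} P still reaches {H,M} ∋ H.
P↔H cannot be blocked by any observed set — no back-door set.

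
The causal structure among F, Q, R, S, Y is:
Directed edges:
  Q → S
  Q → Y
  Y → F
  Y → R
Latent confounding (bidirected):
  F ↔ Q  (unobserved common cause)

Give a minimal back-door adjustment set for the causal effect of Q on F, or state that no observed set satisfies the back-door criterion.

Q→F: no observed back-door set.

desc(Q)\{Q}={F,R,S,Y}; candidates ⊆ {—}.
Q↔F: latent back-door arc(s) into Q.
size 0: {}; under {} Q still reaches {F} ∋ F.
Q↔F cannot be blocked by any observed set — no back-door set.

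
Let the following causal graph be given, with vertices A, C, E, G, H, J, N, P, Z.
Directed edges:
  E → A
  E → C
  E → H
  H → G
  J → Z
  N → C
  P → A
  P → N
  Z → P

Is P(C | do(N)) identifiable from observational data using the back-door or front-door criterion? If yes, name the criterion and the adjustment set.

desc(N)\{N}={C}; candidates ⊆ {A,E,G,H,J,P,Z}.
∅: N⊥C given ∅ in G with N→· removed — back-door holds.
P(C|do(N)) = P(C|N) — no adjustment needed.

P(C|do(N)): backdoor, adjust for ∅.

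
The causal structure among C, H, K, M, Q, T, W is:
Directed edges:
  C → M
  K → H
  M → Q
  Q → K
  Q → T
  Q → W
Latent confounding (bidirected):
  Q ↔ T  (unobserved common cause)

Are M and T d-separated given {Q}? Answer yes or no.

No — M and T are d-connected given {Q}.

Bayes-Ball from M | {Q} reaches {C,T}.
T ∈ reach(M|{Q}) ⇒ M ⊥̸ T | {Q}.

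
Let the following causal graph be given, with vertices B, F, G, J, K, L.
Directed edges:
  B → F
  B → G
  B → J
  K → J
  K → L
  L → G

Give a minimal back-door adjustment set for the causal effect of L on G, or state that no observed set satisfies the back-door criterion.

L→G: minimal back-door set ∅.

desc(L)\{L}={G}; candidates ⊆ {B,F,J,K}.
∅: L⊥G given ∅ in G with L→· removed — back-door holds.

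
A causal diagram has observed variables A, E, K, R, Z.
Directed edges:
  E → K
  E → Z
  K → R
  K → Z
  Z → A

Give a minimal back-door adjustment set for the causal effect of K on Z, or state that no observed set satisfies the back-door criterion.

K→Z: minimal back-door set {E}.

desc(K)\{K}={A,R,Z}; candidates ⊆ {E}.
size 0: {}; under {} K still reaches {A,E,Z} ∋ Z.
{E}: K⊥Z given {E} in G with K→· removed — back-door holds.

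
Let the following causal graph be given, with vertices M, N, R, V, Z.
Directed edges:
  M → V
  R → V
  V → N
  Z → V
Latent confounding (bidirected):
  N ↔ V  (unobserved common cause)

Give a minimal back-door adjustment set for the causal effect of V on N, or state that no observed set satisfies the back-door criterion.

V→N: no observed back-door set.

desc(V)\{V}={N}; candidates ⊆ {M,R,Z}.
V↔N: latent back-door arc(s) into V.
size 0: {}; under {} V still reaches {M,N,R,Z} ∋ N.
size 1: {M}, {R}, {Z}; under {M} V still reaches {N,R,Z} ∋ N.
size 2: {M,R}, {M,Z}, {R,Z}; under {M,R} V still reaches {N,Z} ∋ N.
V↔N cannot be blocked by any observed set — no back-door set.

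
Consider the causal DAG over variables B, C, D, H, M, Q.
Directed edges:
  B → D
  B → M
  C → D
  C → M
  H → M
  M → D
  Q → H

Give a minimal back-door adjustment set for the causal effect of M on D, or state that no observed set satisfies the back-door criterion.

M→D: minimal back-door set {B, C}.

desc(M)\{M}={D}; candidates ⊆ {B,C,H,Q}.
size 0: {}; under {} M still reaches {B,C,D,H,Q} ∋ D.
size 1: {B}, {C}, {H} …(+1); under {B} M still reaches {C,D,H,Q} ∋ D.
{B,C}: M⊥D given {B,C} in G with M→· removed — back-door holds.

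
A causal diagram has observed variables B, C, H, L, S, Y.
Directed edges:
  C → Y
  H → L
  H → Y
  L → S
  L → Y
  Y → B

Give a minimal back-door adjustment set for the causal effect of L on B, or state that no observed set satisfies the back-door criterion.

L→B: minimal back-door set {H}.

desc(L)\{L}={B,S,Y}; candidates ⊆ {C,H}.
size 0: {}; under {} L still reaches {B,H,Y} ∋ B.
{H}: L⊥B given {H} in G with L→· removed — back-door holds.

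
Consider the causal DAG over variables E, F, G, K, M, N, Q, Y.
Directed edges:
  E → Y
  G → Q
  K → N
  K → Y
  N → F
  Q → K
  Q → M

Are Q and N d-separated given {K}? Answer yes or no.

Yes — Q ⊥ N | {K}.

Bayes-Ball from Q | {K} reaches {G,M}.
N ∉ reach(Q|{K}) ⇒ Q ⊥ N | {K}.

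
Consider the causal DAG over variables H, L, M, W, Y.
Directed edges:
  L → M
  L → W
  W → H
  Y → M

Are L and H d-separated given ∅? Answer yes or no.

Bayes-Ball from L | ∅ reaches {H,M,W}.
H ∈ reach(L|∅) ⇒ L ⊥̸ H | ∅.

No — L and H are d-connected given ∅.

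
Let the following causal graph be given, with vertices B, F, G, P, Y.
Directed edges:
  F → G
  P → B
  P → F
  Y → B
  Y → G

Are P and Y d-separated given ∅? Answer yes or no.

Yes — P ⊥ Y | ∅.

Bayes-Ball from P | ∅ reaches {B,F,G}.
Y ∉ reach(P|∅) ⇒ P ⊥ Y | ∅.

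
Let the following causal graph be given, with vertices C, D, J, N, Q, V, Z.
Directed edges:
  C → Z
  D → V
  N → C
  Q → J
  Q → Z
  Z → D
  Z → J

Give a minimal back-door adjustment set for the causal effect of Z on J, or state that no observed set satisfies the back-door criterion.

Z→J: minimal back-door set {Q}.

desc(Z)\{Z}={D,J,V}; candidates ⊆ {C,N,Q}.
size 0: {}; under {} Z still reaches {C,J,N,Q} ∋ J.
{Q}: Z⊥J given {Q} in G with Z→· removed — back-door holds.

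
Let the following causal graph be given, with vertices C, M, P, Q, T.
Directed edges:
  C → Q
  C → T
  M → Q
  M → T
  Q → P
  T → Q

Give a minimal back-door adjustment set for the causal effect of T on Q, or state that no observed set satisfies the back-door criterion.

T→Q: minimal back-door set {C, M}.

desc(T)\{T}={P,Q}; candidates ⊆ {C,M}.
size 0: {}; under {} T still reaches {C,M,P,Q} ∋ Q.
size 1: {C}, {M}; under {C} T still reaches {M,P,Q} ∋ Q.
{C,M}: T⊥Q given {C,M} in G with T→· removed — back-door holds.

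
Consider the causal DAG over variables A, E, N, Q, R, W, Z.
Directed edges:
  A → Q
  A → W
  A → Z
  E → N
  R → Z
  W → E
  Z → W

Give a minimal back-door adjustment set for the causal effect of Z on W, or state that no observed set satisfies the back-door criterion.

Z→W: minimal back-door set {A}.

desc(Z)\{Z}={E,N,W}; candidates ⊆ {A,Q,R}.
size 0: {}; under {} Z still reaches {A,E,N,Q,R,W} ∋ W.
{A}: Z⊥W given {A} in G with Z→· removed — back-door holds.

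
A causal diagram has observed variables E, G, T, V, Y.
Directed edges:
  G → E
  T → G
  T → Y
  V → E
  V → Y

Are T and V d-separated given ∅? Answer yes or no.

Bayes-Ball from T | ∅ reaches {E,G,Y}.
V ∉ reach(T|∅) ⇒ T ⊥ V | ∅.

Yes — T ⊥ V | ∅.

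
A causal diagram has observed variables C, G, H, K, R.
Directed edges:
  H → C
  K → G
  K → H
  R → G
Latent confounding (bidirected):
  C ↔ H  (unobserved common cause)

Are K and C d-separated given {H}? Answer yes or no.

Bayes-Ball from K | {H} reaches {C,G}.
C ∈ reach(K|{H}) ⇒ K ⊥̸ C | {H}.

No — K and C are d-connected given {H}.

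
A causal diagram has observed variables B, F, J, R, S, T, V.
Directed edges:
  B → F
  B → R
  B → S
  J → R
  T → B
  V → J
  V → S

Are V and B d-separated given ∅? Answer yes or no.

Yes — V ⊥ B | ∅.

Bayes-Ball from V | ∅ reaches {J,R,S}.
B ∉ reach(V|∅) ⇒ V ⊥ B | ∅.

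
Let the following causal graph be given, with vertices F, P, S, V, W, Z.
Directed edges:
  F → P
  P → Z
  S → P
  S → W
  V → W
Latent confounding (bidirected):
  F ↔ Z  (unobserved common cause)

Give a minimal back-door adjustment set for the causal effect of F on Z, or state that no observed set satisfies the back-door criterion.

F→Z: no observed back-door set.

desc(F)\{F}={P,Z}; candidates ⊆ {S,V,W}.
F↔Z: latent back-door arc(s) into F.
size 0: {}; under {} F still reaches {Z} ∋ Z.
size 1: {S}, {V}, {W}; under {S} F still reaches {Z} ∋ Z.
size 2: {S,V}, {S,W}, {V,W}; under {S,V} F still reaches {Z} ∋ Z.
F↔Z cannot be blocked by any observed set — no back-door set.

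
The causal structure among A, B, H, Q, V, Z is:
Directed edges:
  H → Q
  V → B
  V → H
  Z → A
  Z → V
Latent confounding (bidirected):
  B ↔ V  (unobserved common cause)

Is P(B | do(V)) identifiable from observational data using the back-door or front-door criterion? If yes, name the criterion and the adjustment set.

desc(V)\{V}={B,H,Q}; candidates ⊆ {A,Z}.
V↔B: latent back-door arc(s) into V.
size 0: {}; under {} V still reaches {A,B,Z} ∋ B.
size 1: {A}, {Z}; under {A} V still reaches {B,Z} ∋ B.
size 2: {A,Z}; under {A,Z} V still reaches {B} ∋ B.
V↔B cannot be blocked by any observed set — no back-door set.
No mediator lies on a directed V→…→B path.
Neither criterion identifies P(B|do(V)) in this graph.

P(B|do(V)): not identifiable (no BD/FD set).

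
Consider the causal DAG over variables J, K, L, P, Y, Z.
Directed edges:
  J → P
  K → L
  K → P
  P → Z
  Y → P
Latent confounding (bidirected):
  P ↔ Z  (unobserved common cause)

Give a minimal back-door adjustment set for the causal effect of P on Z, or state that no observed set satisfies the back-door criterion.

desc(P)\{P}={Z}; candidates ⊆ {J,K,L,Y}.
P↔Z: latent back-door arc(s) into P.
size 0: {}; under {} P still reaches {J,K,L,Y,Z} ∋ Z.
size 1: {J}, {K}, {L} …(+1); under {J} P still reaches {K,L,Y,Z} ∋ Z.
size 2: {J,K}, {J,L}, {J,Y} …(+3); under {J,K} P still reaches {Y,Z} ∋ Z.
P↔Z cannot be blocked by any observed set — no back-door set.

P→Z: no observed back-door set.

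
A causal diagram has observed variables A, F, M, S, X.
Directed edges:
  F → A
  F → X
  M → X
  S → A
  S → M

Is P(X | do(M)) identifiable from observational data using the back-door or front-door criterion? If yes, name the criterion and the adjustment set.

desc(M)\{M}={X}; candidates ⊆ {A,F,S}.
∅: M⊥X given ∅ in G with M→· removed — back-door holds.
P(X|do(M)) = P(X|M) — no adjustment needed.

P(X|do(M)): backdoor, adjust for ∅.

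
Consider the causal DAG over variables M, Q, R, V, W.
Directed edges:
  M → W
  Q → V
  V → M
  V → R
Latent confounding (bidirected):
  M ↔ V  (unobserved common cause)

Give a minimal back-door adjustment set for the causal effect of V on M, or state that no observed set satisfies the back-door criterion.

V→M: no observed back-door set.

desc(V)\{V}={M,R,W}; candidates ⊆ {Q}.
V↔M: latent back-door arc(s) into V.
size 0: {}; under {} V still reaches {M,Q,W} ∋ M.
size 1: {Q}; under {Q} V still reaches {M,W} ∋ M.
V↔M cannot be blocked by any observed set — no back-door set.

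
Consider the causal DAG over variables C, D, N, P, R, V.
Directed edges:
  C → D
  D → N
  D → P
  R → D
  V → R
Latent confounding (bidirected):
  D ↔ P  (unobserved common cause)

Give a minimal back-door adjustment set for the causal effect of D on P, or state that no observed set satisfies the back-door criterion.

D→P: no observed back-door set.

desc(D)\{D}={N,P}; candidates ⊆ {C,R,V}.
D↔P: latent back-door arc(s) into D.
size 0: {}; under {} D still reaches {C,P,R,V} ∋ P.
size 1: {C}, {R}, {V}; under {C} D still reaches {P,R,V} ∋ P.
size 2: {C,R}, {C,V}, {R,V}; under {C,R} D still reaches {P} ∋ P.
D↔P cannot be blocked by any observed set — no back-door set.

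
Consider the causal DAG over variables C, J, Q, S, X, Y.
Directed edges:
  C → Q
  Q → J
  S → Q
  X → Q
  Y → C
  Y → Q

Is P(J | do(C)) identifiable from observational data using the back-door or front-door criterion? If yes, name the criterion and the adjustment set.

desc(C)\{C}={J,Q}; candidates ⊆ {S,X,Y}.
size 0: {}; under {} C still reaches {J,Q,Y} ∋ J.
{Y}: C⊥J given {Y} in G with C→· removed — back-door holds.
P(J|do(C)) = Σ_{Y} P(J|C,Y)·P(Y).

P(J|do(C)): backdoor, adjust for {Y}.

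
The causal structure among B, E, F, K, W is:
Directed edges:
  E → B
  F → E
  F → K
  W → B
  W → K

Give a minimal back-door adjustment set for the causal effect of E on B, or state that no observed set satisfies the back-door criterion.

desc(E)\{E}={B}; candidates ⊆ {F,K,W}.
∅: E⊥B given ∅ in G with E→· removed — back-door holds.

E→B: minimal back-door set ∅.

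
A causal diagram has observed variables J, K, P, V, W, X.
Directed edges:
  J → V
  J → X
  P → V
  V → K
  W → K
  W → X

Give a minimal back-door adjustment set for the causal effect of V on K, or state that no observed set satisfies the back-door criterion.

V→K: minimal back-door set ∅.

desc(V)\{V}={K}; candidates ⊆ {J,P,W,X}.
∅: V⊥K given ∅ in G with V→· removed — back-door holds.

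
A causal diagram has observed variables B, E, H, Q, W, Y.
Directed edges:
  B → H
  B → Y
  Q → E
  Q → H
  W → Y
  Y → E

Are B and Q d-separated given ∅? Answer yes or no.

Yes — B ⊥ Q | ∅.

Bayes-Ball from B | ∅ reaches {E,H,Y}.
Q ∉ reach(B|∅) ⇒ B ⊥ Q | ∅.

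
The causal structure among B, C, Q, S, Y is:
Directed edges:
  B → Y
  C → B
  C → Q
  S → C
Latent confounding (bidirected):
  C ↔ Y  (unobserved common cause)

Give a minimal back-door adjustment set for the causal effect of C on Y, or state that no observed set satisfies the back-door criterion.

C→Y: no observed back-door set.

desc(C)\{C}={B,Q,Y}; candidates ⊆ {S}.
C↔Y: latent back-door arc(s) into C.
size 0: {}; under {} C still reaches {S,Y} ∋ Y.
size 1: {S}; under {S} C still reaches {Y} ∋ Y.
C↔Y cannot be blocked by any observed set — no back-door set.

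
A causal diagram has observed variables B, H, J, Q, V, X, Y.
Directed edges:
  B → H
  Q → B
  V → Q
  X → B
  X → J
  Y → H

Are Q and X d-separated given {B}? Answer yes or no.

Bayes-Ball from Q | {B} reaches {J,V,X}.
X ∈ reach(Q|{B}) ⇒ Q ⊥̸ X | {B}.

No — Q and X are d-connected given {B}.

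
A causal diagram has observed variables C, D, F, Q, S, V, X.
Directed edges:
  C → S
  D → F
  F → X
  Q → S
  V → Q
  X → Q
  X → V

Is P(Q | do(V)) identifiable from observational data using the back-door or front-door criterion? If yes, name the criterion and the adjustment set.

P(Q|do(V)): backdoor, adjust for {X}.

desc(V)\{V}={Q,S}; candidates ⊆ {C,D,F,X}.
size 0: {}; under {} V still reaches {D,F,Q,S,X} ∋ Q.
{X}: V⊥Q given {X} in G with V→· removed — back-door holds.
P(Q|do(V)) = Σ_{X} P(Q|V,X)·P(X).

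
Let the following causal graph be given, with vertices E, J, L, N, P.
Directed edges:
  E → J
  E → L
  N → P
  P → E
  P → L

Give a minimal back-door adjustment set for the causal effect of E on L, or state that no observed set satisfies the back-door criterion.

E→L: minimal back-door set {P}.

desc(E)\{E}={J,L}; candidates ⊆ {N,P}.
size 0: {}; under {} E still reaches {L,N,P} ∋ L.
{P}: E⊥L given {P} in G with E→· removed — back-door holds.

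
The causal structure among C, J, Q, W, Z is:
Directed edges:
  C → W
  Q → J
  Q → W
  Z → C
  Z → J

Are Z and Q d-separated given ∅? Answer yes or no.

Yes — Z ⊥ Q | ∅.

Bayes-Ball from Z | ∅ reaches {C,J,W}.
Q ∉ reach(Z|∅) ⇒ Z ⊥ Q | ∅.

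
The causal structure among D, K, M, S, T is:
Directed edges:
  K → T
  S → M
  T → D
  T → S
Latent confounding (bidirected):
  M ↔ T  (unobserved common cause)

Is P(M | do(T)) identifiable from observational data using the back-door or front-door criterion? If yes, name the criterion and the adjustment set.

P(M|do(T)): frontdoor, adjust for {S}.

desc(T)\{T}={D,M,S}; candidates ⊆ {K}.
T↔M: latent back-door arc(s) into T.
size 0: {}; under {} T still reaches {K,M} ∋ M.
size 1: {K}; under {K} T still reaches {M} ∋ M.
T↔M cannot be blocked by any observed set — no back-door set.
{S}: (i) intercepts every directed T→M path; (ii) no back-door T→{S}; (iii) {T} blocks every back-door {S}→M. Front-door holds.
P(M|do(T)) = Σ_{S} P(S|T) Σ_{T'} P(M|S,T')P(T').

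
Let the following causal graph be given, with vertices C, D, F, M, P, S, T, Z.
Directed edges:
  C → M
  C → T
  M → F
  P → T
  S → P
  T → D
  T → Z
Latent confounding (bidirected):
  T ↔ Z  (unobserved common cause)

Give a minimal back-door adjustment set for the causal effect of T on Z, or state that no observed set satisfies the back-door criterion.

desc(T)\{T}={D,Z}; candidates ⊆ {C,F,M,P,S}.
T↔Z: latent back-door arc(s) into T.
size 0: {}; under {} T still reaches {C,F,M,P,S,Z} ∋ Z.
size 1: {C}, {F}, {M} …(+2); under {C} T still reaches {P,S,Z} ∋ Z.
size 2: {C,F}, {C,M}, {C,P} …(+7); under {C,F} T still reaches {P,S,Z} ∋ Z.
T↔Z cannot be blocked by any observed set — no back-door set.

T→Z: no observed back-door set.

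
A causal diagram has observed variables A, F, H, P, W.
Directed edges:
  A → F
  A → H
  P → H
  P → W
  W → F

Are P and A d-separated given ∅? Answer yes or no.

Bayes-Ball from P | ∅ reaches {F,H,W}.
A ∉ reach(P|∅) ⇒ P ⊥ A | ∅.

Yes — P ⊥ A | ∅.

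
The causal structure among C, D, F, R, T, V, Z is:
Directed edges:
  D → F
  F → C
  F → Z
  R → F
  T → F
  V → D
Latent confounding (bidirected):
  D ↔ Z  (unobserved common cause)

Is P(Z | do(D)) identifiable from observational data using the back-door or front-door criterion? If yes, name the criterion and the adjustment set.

desc(D)\{D}={C,F,Z}; candidates ⊆ {R,T,V}.
D↔Z: latent back-door arc(s) into D.
size 0: {}; under {} D still reaches {V,Z} ∋ Z.
size 1: {R}, {T}, {V}; under {R} D still reaches {V,Z} ∋ Z.
size 2: {R,T}, {R,V}, {T,V}; under {R,T} D still reaches {V,Z} ∋ Z.
D↔Z cannot be blocked by any observed set — no back-door set.
{F}: (i) intercepts every directed D→Z path; (ii) no back-door D→{F}; (iii) {D} blocks every back-door {F}→Z. Front-door holds.
P(Z|do(D)) = Σ_{F} P(F|D) Σ_{D'} P(Z|F,D')P(D').

P(Z|do(D)): frontdoor, adjust for {F}.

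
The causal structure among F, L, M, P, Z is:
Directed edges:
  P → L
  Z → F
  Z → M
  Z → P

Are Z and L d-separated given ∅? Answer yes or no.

Bayes-Ball from Z | ∅ reaches {F,L,M,P}.
L ∈ reach(Z|∅) ⇒ Z ⊥̸ L | ∅.

No — Z and L are d-connected given ∅.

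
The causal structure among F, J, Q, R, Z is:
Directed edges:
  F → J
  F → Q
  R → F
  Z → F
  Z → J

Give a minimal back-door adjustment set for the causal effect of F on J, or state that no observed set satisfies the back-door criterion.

F→J: minimal back-door set {Z}.

desc(F)\{F}={J,Q}; candidates ⊆ {R,Z}.
size 0: {}; under {} F still reaches {J,R,Z} ∋ J.
{Z}: F⊥J given {Z} in G with F→· removed — back-door holds.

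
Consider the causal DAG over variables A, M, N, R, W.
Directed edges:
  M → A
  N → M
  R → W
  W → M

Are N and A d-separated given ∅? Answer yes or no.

No — N and A are d-connected given ∅.

Bayes-Ball from N | ∅ reaches {A,M}.
A ∈ reach(N|∅) ⇒ N ⊥̸ A | ∅.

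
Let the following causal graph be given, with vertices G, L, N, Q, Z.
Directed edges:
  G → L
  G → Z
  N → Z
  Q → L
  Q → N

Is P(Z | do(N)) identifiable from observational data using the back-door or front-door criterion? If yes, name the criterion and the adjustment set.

desc(N)\{N}={Z}; candidates ⊆ {G,L,Q}.
∅: N⊥Z given ∅ in G with N→· removed — back-door holds.
P(Z|do(N)) = P(Z|N) — no adjustment needed.

P(Z|do(N)): backdoor, adjust for ∅.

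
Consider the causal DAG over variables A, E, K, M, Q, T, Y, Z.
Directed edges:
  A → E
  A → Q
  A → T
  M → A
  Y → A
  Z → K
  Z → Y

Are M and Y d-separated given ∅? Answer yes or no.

Bayes-Ball from M | ∅ reaches {A,E,Q,T}.
Y ∉ reach(M|∅) ⇒ M ⊥ Y | ∅.

Yes — M ⊥ Y | ∅.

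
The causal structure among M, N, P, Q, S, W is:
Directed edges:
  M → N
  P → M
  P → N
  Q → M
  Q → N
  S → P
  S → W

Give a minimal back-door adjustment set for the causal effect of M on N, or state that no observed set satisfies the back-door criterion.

desc(M)\{M}={N}; candidates ⊆ {P,Q,S,W}.
size 0: {}; under {} M still reaches {N,P,Q,S,W} ∋ N.
size 1: {P}, {Q}, {S} …(+1); under {P} M still reaches {N,Q} ∋ N.
{P,Q}: M⊥N given {P,Q} in G with M→· removed — back-door holds.

M→N: minimal back-door set {P, Q}.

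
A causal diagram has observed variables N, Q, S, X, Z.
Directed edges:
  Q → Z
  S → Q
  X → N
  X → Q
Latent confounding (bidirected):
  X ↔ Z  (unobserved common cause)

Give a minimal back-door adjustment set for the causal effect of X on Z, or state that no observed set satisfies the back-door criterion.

desc(X)\{X}={N,Q,Z}; candidates ⊆ {S}.
X↔Z: latent back-door arc(s) into X.
size 0: {}; under {} X still reaches {Z} ∋ Z.
size 1: {S}; under {S} X still reaches {Z} ∋ Z.
X↔Z cannot be blocked by any observed set — no back-door set.

X→Z: no observed back-door set.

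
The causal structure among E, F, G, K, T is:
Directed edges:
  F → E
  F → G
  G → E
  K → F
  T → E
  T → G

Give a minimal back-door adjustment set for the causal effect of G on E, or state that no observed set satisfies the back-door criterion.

desc(G)\{G}={E}; candidates ⊆ {F,K,T}.
size 0: {}; under {} G still reaches {E,F,K,T} ∋ E.
size 1: {F}, {K}, {T}; under {F} G still reaches {E,T} ∋ E.
{F,T}: G⊥E given {F,T} in G with G→· removed — back-door holds.

G→E: minimal back-door set {F, T}.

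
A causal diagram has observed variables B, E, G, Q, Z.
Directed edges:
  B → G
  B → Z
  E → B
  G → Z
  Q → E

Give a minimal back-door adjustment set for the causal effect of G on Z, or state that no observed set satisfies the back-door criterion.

desc(G)\{G}={Z}; candidates ⊆ {B,E,Q}.
size 0: {}; under {} G still reaches {B,E,Q,Z} ∋ Z.
{B}: G⊥Z given {B} in G with G→· removed — back-door holds.

G→Z: minimal back-door set {B}.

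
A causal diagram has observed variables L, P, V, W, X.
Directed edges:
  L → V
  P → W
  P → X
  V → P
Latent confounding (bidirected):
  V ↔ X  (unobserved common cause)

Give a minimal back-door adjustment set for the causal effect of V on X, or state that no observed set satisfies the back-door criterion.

V→X: no observed back-door set.

desc(V)\{V}={P,W,X}; candidates ⊆ {L}.
V↔X: latent back-door arc(s) into V.
size 0: {}; under {} V still reaches {L,X} ∋ X.
size 1: {L}; under {L} V still reaches {X} ∋ X.
V↔X cannot be blocked by any observed set — no back-door set.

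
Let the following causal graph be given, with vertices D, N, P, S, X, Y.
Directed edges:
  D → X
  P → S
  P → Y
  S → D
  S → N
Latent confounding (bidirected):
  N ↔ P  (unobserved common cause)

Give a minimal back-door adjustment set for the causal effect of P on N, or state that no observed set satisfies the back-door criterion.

P→N: no observed back-door set.

desc(P)\{P}={D,N,S,X,Y}; candidates ⊆ {—}.
P↔N: latent back-door arc(s) into P.
size 0: {}; under {} P still reaches {N} ∋ N.
P↔N cannot be blocked by any observed set — no back-door set.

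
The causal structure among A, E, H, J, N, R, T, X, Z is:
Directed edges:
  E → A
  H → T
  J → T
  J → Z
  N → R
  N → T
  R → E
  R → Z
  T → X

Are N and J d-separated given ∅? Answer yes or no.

Bayes-Ball from N | ∅ reaches {A,E,R,T,X,Z}.
J ∉ reach(N|∅) ⇒ N ⊥ J | ∅.

Yes — N ⊥ J | ∅.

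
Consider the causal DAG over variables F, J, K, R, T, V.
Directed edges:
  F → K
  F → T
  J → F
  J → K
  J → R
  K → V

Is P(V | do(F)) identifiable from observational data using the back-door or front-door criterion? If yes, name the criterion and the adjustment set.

desc(F)\{F}={K,T,V}; candidates ⊆ {J,R}.
size 0: {}; under {} F still reaches {J,K,R,V} ∋ V.
{J}: F⊥V given {J} in G with F→· removed — back-door holds.
P(V|do(F)) = Σ_{J} P(V|F,J)·P(J).

P(V|do(F)): backdoor, adjust for {J}.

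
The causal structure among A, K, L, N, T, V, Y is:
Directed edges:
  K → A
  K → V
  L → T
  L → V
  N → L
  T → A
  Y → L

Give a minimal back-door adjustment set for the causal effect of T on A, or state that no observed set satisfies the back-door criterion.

T→A: minimal back-door set ∅.

desc(T)\{T}={A}; candidates ⊆ {K,L,N,V,Y}.
∅: T⊥A given ∅ in G with T→· removed — back-door holds.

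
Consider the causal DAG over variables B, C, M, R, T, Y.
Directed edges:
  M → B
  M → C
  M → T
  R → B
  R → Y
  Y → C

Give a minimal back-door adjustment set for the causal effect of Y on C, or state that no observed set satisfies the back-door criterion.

desc(Y)\{Y}={C}; candidates ⊆ {B,M,R,T}.
∅: Y⊥C given ∅ in G with Y→· removed — back-door holds.

Y→C: minimal back-door set ∅.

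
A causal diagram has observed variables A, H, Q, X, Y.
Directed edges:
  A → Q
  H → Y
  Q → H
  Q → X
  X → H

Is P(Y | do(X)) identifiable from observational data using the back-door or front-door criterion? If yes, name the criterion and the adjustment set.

P(Y|do(X)): backdoor, adjust for {Q}.

desc(X)\{X}={H,Y}; candidates ⊆ {A,Q}.
size 0: {}; under {} X still reaches {A,H,Q,Y} ∋ Y.
{Q}: X⊥Y given {Q} in G with X→· removed — back-door holds.
P(Y|do(X)) = Σ_{Q} P(Y|X,Q)·P(Q).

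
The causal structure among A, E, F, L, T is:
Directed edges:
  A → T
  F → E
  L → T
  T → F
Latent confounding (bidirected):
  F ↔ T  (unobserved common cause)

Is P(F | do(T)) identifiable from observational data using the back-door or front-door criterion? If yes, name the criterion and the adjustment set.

desc(T)\{T}={E,F}; candidates ⊆ {A,L}.
T↔F: latent back-door arc(s) into T.
size 0: {}; under {} T still reaches {A,E,F,L} ∋ F.
size 1: {A}, {L}; under {A} T still reaches {E,F,L} ∋ F.
size 2: {A,L}; under {A,L} T still reaches {E,F} ∋ F.
T↔F cannot be blocked by any observed set — no back-door set.
No mediator lies on a directed T→…→F path.
Neither criterion identifies P(F|do(T)) in this graph.

P(F|do(T)): not identifiable (no BD/FD set).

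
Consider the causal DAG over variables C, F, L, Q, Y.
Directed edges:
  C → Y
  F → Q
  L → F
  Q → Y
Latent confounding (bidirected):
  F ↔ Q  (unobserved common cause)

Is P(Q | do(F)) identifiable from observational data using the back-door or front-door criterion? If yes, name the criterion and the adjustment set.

desc(F)\{F}={Q,Y}; candidates ⊆ {C,L}.
F↔Q: latent back-door arc(s) into F.
size 0: {}; under {} F still reaches {L,Q,Y} ∋ Q.
size 1: {C}, {L}; under {C} F still reaches {L,Q,Y} ∋ Q.
size 2: {C,L}; under {C,L} F still reaches {Q,Y} ∋ Q.
F↔Q cannot be blocked by any observed set — no back-door set.
No mediator lies on a directed F→…→Q path.
Neither criterion identifies P(Q|do(F)) in this graph.

P(Q|do(F)): not identifiable (no BD/FD set).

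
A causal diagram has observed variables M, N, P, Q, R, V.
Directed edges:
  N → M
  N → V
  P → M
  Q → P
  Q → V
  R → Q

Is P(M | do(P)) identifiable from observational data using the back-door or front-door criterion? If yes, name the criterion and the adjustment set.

P(M|do(P)): backdoor, adjust for ∅.

desc(P)\{P}={M}; candidates ⊆ {N,Q,R,V}.
∅: P⊥M given ∅ in G with P→· removed — back-door holds.
P(M|do(P)) = P(M|P) — no adjustment needed.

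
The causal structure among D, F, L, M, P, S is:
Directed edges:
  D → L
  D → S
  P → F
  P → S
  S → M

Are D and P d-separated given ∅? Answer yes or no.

Bayes-Ball from D | ∅ reaches {L,M,S}.
P ∉ reach(D|∅) ⇒ D ⊥ P | ∅.

Yes — D ⊥ P | ∅.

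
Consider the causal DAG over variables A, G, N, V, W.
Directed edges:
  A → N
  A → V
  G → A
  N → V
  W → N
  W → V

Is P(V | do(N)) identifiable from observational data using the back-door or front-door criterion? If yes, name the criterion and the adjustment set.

desc(N)\{N}={V}; candidates ⊆ {A,G,W}.
size 0: {}; under {} N still reaches {A,G,V,W} ∋ V.
size 1: {A}, {G}, {W}; under {A} N still reaches {V,W} ∋ V.
{A,W}: N⊥V given {A,W} in G with N→· removed — back-door holds.
P(V|do(N)) = Σ_{A,W} P(V|N,A,W)·P(A,W).

P(V|do(N)): backdoor, adjust for {A, W}.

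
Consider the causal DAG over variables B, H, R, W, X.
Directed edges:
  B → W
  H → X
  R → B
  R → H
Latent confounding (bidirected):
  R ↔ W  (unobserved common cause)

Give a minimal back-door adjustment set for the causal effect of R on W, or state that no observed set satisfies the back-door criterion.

desc(R)\{R}={B,H,W,X}; candidates ⊆ {—}.
R↔W: latent back-door arc(s) into R.
size 0: {}; under {} R still reaches {W} ∋ W.
R↔W cannot be blocked by any observed set — no back-door set.

R→W: no observed back-door set.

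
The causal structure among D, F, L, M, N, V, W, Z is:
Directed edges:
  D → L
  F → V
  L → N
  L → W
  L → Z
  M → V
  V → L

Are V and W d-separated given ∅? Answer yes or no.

No — V and W are d-connected given ∅.

Bayes-Ball from V | ∅ reaches {F,L,M,N,W,Z}.
W ∈ reach(V|∅) ⇒ V ⊥̸ W | ∅.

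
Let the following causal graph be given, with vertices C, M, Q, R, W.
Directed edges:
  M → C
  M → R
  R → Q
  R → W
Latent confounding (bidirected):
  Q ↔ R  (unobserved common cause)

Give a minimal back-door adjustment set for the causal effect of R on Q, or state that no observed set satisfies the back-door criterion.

desc(R)\{R}={Q,W}; candidates ⊆ {C,M}.
R↔Q: latent back-door arc(s) into R.
size 0: {}; under {} R still reaches {C,M,Q} ∋ Q.
size 1: {C}, {M}; under {C} R still reaches {M,Q} ∋ Q.
size 2: {C,M}; under {C,M} R still reaches {Q} ∋ Q.
R↔Q cannot be blocked by any observed set — no back-door set.

R→Q: no observed back-door set.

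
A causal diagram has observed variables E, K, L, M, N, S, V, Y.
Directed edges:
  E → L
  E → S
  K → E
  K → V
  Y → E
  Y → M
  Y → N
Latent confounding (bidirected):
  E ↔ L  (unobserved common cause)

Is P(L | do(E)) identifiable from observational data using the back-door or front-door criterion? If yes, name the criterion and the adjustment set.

desc(E)\{E}={L,S}; candidates ⊆ {K,M,N,V,Y}.
E↔L: latent back-door arc(s) into E.
size 0: {}; under {} E still reaches {K,L,M,N,V,Y} ∋ L.
size 1: {K}, {M}, {N} …(+2); under {K} E still reaches {L,M,N,Y} ∋ L.
size 2: {K,M}, {K,N}, {K,V} …(+7); under {K,M} E still reaches {L,N,Y} ∋ L.
E↔L cannot be blocked by any observed set — no back-door set.
No mediator lies on a directed E→…→L path.
Neither criterion identifies P(L|do(E)) in this graph.

P(L|do(E)): not identifiable (no BD/FD set).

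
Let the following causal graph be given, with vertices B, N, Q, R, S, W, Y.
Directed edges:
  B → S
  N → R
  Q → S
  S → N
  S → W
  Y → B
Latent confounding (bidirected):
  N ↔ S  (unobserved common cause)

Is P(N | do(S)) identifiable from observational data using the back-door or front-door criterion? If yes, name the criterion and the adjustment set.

desc(S)\{S}={N,R,W}; candidates ⊆ {B,Q,Y}.
S↔N: latent back-door arc(s) into S.
size 0: {}; under {} S still reaches {B,N,Q,R,Y} ∋ N.
size 1: {B}, {Q}, {Y}; under {B} S still reaches {N,Q,R} ∋ N.
size 2: {B,Q}, {B,Y}, {Q,Y}; under {B,Q} S still reaches {N,R} ∋ N.
S↔N cannot be blocked by any observed set — no back-door set.
No mediator lies on a directed S→…→N path.
Neither criterion identifies P(N|do(S)) in this graph.

P(N|do(S)): not identifiable (no BD/FD set).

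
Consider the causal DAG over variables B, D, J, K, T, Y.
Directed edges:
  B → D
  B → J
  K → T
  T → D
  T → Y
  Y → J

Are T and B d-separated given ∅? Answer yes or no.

Bayes-Ball from T | ∅ reaches {D,J,K,Y}.
B ∉ reach(T|∅) ⇒ T ⊥ B | ∅.

Yes — T ⊥ B | ∅.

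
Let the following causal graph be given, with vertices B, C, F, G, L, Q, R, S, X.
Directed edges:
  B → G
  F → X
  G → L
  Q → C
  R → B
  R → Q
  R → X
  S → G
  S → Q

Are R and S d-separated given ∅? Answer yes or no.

Bayes-Ball from R | ∅ reaches {B,C,G,L,Q,X}.
S ∉ reach(R|∅) ⇒ R ⊥ S | ∅.

Yes — R ⊥ S | ∅.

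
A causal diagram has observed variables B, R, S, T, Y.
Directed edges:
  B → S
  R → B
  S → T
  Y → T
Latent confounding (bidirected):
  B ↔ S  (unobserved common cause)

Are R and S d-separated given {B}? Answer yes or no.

Bayes-Ball from R | {B} reaches {S,T}.
S ∈ reach(R|{B}) ⇒ R ⊥̸ S | {B}.

No — R and S are d-connected given {B}.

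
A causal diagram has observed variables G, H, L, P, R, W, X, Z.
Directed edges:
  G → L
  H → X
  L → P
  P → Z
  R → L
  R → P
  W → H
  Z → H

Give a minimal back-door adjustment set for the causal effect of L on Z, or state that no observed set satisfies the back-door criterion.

L→Z: minimal back-door set {R}.

desc(L)\{L}={H,P,X,Z}; candidates ⊆ {G,R,W}.
size 0: {}; under {} L still reaches {G,H,P,R,X,Z} ∋ Z.
{R}: L⊥Z given {R} in G with L→· removed — back-door holds.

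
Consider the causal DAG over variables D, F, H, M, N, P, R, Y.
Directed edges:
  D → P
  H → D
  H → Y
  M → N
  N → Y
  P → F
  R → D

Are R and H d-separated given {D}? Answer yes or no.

No — R and H are d-connected given {D}.

Bayes-Ball from R | {D} reaches {H,Y}.
H ∈ reach(R|{D}) ⇒ R ⊥̸ H | {D}.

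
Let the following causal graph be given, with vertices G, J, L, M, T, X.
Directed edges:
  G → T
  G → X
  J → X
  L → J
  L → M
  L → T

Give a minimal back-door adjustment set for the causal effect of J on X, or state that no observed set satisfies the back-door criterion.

J→X: minimal back-door set ∅.

desc(J)\{J}={X}; candidates ⊆ {G,L,M,T}.
∅: J⊥X given ∅ in G with J→· removed — back-door holds.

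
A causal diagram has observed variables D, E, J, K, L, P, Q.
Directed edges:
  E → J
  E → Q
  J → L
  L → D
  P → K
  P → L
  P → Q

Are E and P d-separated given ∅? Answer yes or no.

Yes — E ⊥ P | ∅.

Bayes-Ball from E | ∅ reaches {D,J,L,Q}.
P ∉ reach(E|∅) ⇒ E ⊥ P | ∅.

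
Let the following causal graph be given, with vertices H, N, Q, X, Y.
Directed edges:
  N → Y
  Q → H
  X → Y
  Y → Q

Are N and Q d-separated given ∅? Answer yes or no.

No — N and Q are d-connected given ∅.

Bayes-Ball from N | ∅ reaches {H,Q,Y}.
Q ∈ reach(N|∅) ⇒ N ⊥̸ Q | ∅.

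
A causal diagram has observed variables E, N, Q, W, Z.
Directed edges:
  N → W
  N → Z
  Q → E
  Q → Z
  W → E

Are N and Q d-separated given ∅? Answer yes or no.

Yes — N ⊥ Q | ∅.

Bayes-Ball from N | ∅ reaches {E,W,Z}.
Q ∉ reach(N|∅) ⇒ N ⊥ Q | ∅.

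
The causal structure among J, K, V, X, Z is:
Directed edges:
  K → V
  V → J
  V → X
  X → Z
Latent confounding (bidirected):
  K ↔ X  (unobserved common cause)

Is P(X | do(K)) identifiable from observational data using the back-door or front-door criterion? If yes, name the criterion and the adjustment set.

P(X|do(K)): frontdoor, adjust for {V}.

desc(K)\{K}={J,V,X,Z}; candidates ⊆ {—}.
K↔X: latent back-door arc(s) into K.
size 0: {}; under {} K still reaches {X,Z} ∋ X.
K↔X cannot be blocked by any observed set — no back-door set.
{V}: (i) intercepts every directed K→X path; (ii) no back-door K→{V}; (iii) {K} blocks every back-door {V}→X. Front-door holds.
P(X|do(K)) = Σ_{V} P(V|K) Σ_{K'} P(X|V,K')P(K').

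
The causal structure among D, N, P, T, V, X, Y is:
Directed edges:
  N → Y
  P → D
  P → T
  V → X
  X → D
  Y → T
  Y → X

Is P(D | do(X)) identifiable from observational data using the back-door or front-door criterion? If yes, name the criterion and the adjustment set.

P(D|do(X)): backdoor, adjust for ∅.

desc(X)\{X}={D}; candidates ⊆ {N,P,T,V,Y}.
∅: X⊥D given ∅ in G with X→· removed — back-door holds.
P(D|do(X)) = P(D|X) — no adjustment needed.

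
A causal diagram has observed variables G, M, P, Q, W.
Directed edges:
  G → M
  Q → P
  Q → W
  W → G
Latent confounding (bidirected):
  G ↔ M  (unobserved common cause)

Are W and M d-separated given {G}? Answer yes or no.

Bayes-Ball from W | {G} reaches {M,P,Q}.
M ∈ reach(W|{G}) ⇒ W ⊥̸ M | {G}.

No — W and M are d-connected given {G}.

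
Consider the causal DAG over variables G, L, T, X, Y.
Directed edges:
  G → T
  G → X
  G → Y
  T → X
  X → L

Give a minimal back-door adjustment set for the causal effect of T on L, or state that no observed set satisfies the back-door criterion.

T→L: minimal back-door set {G}.

desc(T)\{T}={L,X}; candidates ⊆ {G,Y}.
size 0: {}; under {} T still reaches {G,L,X,Y} ∋ L.
{G}: T⊥L given {G} in G with T→· removed — back-door holds.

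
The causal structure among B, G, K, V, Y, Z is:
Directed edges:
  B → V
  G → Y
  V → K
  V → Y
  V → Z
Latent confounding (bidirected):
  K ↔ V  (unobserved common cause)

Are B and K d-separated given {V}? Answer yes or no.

Bayes-Ball from B | {V} reaches {K}.
K ∈ reach(B|{V}) ⇒ B ⊥̸ K | {V}.

No — B and K are d-connected given {V}.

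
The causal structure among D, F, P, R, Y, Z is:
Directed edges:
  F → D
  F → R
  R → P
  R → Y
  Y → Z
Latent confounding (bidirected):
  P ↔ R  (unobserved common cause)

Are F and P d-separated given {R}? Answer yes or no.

No — F and P are d-connected given {R}.

Bayes-Ball from F | {R} reaches {D,P}.
P ∈ reach(F|{R}) ⇒ F ⊥̸ P | {R}.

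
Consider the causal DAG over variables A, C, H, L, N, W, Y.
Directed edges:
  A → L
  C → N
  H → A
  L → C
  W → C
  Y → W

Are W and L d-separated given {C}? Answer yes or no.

Bayes-Ball from W | {C} reaches {A,H,L,Y}.
L ∈ reach(W|{C}) ⇒ W ⊥̸ L | {C}.

No — W and L are d-connected given {C}.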